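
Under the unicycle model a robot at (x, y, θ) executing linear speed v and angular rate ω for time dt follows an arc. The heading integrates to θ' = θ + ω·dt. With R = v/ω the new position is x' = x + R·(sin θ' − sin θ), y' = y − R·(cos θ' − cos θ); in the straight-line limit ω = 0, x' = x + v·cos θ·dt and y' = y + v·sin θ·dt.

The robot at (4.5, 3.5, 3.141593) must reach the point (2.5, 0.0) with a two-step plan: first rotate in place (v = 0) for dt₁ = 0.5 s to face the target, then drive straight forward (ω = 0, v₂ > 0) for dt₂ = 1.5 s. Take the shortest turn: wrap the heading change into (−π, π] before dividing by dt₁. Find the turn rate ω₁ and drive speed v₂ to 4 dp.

ω₁ = 2.1033, v₂ = 2.6874

heading to target = atan2(0−3.5, 2.5−4.5) = -2.0899
Δθ = wrap(-2.0899 − 3.1416) = 1.0516; ω₁ = Δθ/dt₁ = 2.1033
distance = √((2.5−4.5)² + (0−3.5)²) = 4.0311; v₂ = distance/dt₂ = 2.6874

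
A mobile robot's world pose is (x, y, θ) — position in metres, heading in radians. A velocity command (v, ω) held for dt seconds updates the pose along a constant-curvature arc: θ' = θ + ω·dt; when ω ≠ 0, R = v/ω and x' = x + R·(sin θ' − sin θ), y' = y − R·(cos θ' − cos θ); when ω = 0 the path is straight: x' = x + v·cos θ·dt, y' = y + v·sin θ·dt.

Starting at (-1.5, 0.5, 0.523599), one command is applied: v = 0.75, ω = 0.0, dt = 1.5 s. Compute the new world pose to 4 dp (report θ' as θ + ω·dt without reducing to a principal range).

θ' = 0.5236 + 0.0·1.5 = 0.5236
ω = 0 → straight: x' = -1.5 + 0.75·cos(0.5236)·1.5 = -0.5257
y' = 0.5 + 0.75·sin(0.5236)·1.5 = 1.0625

(-0.5257, 1.0625, 0.5236)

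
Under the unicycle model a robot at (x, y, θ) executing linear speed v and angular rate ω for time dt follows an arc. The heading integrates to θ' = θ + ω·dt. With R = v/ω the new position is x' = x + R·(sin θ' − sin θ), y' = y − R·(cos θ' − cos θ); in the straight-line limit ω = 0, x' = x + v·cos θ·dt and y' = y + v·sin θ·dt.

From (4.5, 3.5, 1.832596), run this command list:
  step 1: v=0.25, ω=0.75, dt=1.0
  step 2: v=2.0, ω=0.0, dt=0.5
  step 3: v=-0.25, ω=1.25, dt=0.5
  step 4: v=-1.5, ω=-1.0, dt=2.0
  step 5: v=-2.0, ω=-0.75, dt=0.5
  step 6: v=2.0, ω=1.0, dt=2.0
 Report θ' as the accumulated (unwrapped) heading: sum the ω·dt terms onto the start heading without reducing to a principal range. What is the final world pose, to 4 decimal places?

step 1: θ'=2.5826 (R=0.3333) → pose (4.3548, 3.6963, 2.5826)
step 2: θ'=2.5826 (straight) → pose (3.5070, 4.2267, 2.5826)
step 3: θ'=3.2076 (R=-0.2000) → pose (3.6263, 4.1967, 3.2076)
step 4: θ'=1.2076 (R=1.5000) → pose (5.1274, 2.1670, 1.2076)
step 5: θ'=0.8326 (R=2.6667) → pose (4.6071, 1.3198, 0.8326)
step 6: θ'=2.8326 (R=2.0000) → pose (3.7360, 4.5710, 2.8326)

(3.7360, 4.5710, 2.8326)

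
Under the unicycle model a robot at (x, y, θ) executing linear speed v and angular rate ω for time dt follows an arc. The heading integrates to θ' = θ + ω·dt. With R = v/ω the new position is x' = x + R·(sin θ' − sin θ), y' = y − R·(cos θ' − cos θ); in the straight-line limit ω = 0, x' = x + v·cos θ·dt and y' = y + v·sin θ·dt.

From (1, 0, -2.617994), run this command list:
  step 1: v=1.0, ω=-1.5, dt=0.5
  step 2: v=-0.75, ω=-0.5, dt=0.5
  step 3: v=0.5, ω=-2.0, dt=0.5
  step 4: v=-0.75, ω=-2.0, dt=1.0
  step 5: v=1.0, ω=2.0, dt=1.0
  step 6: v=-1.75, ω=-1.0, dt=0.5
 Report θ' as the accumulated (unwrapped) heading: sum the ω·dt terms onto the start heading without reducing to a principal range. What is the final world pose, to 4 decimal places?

(0.7653, -0.7281, -5.1180)

step 1: θ'=-3.3680 (R=-0.6667) → pose (0.5170, -0.0723, -3.3680)
step 2: θ'=-3.6180 (R=1.5000) → pose (0.8682, -0.2010, -3.6180)
step 3: θ'=-4.6180 (R=-0.2500) → pose (0.7339, -0.0024, -4.6180)
step 4: θ'=-6.6180 (R=0.3750) → pose (0.2374, -0.3920, -6.6180)
step 5: θ'=-4.6180 (R=0.5000) → pose (0.8995, 0.1274, -4.6180)
step 6: θ'=-5.1180 (R=1.7500) → pose (0.7653, -0.7281, -5.1180)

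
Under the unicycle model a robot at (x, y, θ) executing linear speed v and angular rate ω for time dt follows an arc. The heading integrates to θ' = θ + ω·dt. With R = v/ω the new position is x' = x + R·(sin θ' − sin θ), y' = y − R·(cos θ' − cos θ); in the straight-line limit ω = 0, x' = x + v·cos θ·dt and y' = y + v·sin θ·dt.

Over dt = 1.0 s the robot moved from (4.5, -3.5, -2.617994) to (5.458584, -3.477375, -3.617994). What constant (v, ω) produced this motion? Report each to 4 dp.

v = -1.0000, ω = -1.0000

Δθ = -3.617994 − -2.617994 = -1.000000
ω = Δθ/dt = -1.000000/1.0 = -1.0000
R = Δx/(sin θ' − sin θ) = 1.0000
v = R·ω = 1.0000·-1.0000 = -1.0000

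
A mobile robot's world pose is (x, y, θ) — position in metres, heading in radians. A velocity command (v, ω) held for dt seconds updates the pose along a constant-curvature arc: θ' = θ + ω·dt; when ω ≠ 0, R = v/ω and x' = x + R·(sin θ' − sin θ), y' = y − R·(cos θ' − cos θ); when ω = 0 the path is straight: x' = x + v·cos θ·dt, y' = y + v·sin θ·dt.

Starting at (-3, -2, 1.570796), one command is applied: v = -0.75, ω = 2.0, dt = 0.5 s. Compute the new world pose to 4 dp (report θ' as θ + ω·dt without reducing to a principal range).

(-2.8276, -2.3156, 2.5708)

θ' = 1.5708 + 2.0·0.5 = 2.5708
R = v/ω = -0.75/2.0 = -0.3750
x' = -3 + -0.3750·(sin 2.5708 − sin 1.5708) = -2.8276
y' = -2 − -0.3750·(cos 2.5708 − cos 1.5708) = -2.3156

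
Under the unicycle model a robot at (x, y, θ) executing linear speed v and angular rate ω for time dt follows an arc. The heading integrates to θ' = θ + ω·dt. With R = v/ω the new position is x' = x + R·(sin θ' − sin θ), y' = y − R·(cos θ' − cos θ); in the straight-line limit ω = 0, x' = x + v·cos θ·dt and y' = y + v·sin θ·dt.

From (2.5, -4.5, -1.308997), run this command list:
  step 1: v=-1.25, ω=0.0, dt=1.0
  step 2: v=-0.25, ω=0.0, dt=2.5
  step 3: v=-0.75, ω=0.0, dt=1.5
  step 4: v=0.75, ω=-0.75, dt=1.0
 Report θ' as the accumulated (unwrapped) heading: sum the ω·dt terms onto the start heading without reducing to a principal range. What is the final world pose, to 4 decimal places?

step 1: θ'=-1.3090 (straight) → pose (2.1765, -3.2926, -1.3090)
step 2: θ'=-1.3090 (straight) → pose (2.0147, -2.6889, -1.3090)
step 3: θ'=-1.3090 (straight) → pose (1.7235, -1.6022, -1.3090)
step 4: θ'=-2.0590 (R=-1.0000) → pose (1.6408, -2.3301, -2.0590)

(1.6408, -2.3301, -2.0590)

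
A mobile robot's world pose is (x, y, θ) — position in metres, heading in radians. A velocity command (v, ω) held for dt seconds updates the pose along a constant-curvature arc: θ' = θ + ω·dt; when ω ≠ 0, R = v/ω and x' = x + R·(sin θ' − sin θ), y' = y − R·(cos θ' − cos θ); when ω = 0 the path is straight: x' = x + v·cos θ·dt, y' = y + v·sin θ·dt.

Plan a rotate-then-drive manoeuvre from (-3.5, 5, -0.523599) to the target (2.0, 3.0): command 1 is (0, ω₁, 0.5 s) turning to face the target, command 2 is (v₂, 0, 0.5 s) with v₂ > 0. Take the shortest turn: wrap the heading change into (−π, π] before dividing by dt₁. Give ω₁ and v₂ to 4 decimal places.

ω₁ = 0.3497, v₂ = 11.7047

heading to target = atan2(3−5, 2−-3.5) = -0.3488
Δθ = wrap(-0.3488 − -0.5236) = 0.1748; ω₁ = Δθ/dt₁ = 0.3497
distance = √((2−-3.5)² + (3−5)²) = 5.8523; v₂ = distance/dt₂ = 11.7047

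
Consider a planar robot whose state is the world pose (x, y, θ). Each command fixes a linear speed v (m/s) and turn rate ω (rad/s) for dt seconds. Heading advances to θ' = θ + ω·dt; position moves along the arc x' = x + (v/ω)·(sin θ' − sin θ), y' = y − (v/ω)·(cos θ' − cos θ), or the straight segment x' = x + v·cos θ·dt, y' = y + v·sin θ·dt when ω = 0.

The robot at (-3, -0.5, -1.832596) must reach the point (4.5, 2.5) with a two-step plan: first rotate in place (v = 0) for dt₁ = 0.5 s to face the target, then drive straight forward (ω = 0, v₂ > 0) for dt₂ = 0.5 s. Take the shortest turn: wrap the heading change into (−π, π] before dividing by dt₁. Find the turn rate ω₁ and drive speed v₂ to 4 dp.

heading to target = atan2(2.5−-0.5, 4.5−-3) = 0.3805
Δθ = wrap(0.3805 − -1.8326) = 2.2131; ω₁ = Δθ/dt₁ = 4.4262
distance = √((4.5−-3)² + (2.5−-0.5)²) = 8.0777; v₂ = distance/dt₂ = 16.1555

ω₁ = 4.4262, v₂ = 16.1555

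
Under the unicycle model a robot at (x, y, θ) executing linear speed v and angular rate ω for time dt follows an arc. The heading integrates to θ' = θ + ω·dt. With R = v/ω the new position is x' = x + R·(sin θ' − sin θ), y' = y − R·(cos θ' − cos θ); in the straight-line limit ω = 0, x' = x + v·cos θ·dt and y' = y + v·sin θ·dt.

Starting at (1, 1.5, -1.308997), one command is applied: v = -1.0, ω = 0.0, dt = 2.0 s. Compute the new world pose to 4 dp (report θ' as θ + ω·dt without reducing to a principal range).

θ' = -1.3090 + 0.0·2.0 = -1.3090
ω = 0 → straight: x' = 1 + -1.0·cos(-1.3090)·2.0 = 0.4824
y' = 1.5 + -1.0·sin(-1.3090)·2.0 = 3.4319

(0.4824, 3.4319, -1.3090)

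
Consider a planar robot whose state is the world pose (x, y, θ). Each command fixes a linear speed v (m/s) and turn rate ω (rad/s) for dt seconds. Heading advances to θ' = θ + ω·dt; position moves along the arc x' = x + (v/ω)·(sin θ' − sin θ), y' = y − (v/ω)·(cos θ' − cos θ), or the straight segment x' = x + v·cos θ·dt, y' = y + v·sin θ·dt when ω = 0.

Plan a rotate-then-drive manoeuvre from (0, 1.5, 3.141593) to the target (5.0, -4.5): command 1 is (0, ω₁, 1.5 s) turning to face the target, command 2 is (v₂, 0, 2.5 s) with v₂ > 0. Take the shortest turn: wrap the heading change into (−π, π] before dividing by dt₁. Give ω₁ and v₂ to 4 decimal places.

heading to target = atan2(-4.5−1.5, 5−0) = -0.8761
Δθ = wrap(-0.8761 − 3.1416) = 2.2655; ω₁ = Δθ/dt₁ = 1.5104
distance = √((5−0)² + (-4.5−1.5)²) = 7.8102; v₂ = distance/dt₂ = 3.1241

ω₁ = 1.5104, v₂ = 3.1241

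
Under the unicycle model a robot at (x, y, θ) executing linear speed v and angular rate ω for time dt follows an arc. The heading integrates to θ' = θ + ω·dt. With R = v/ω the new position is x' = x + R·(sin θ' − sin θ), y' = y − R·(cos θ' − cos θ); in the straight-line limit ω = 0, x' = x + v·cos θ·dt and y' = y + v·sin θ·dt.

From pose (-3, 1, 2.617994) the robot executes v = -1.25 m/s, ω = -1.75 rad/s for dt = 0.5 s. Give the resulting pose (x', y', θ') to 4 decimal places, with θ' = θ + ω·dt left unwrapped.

(-2.6534, 0.5038, 1.7430)

θ' = 2.6180 + -1.75·0.5 = 1.7430
R = v/ω = -1.25/-1.75 = 0.7143
x' = -3 + 0.7143·(sin 1.7430 − sin 2.6180) = -2.6534
y' = 1 − 0.7143·(cos 1.7430 − cos 2.6180) = 0.5038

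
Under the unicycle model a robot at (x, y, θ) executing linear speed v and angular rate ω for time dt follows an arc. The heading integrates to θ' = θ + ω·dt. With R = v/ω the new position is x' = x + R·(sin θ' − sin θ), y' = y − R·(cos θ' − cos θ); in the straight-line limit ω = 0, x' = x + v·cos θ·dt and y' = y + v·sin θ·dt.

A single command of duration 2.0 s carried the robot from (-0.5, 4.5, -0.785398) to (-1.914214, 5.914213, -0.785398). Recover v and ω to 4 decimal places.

Δθ = -0.785398 − -0.785398 = 0.000000
ω = Δθ/dt = 0.000000/2.0 = 0.0000
ω = 0 → v = (Δx·cos θ + Δy·sin θ)/dt = -1.0000

v = -1.0000, ω = 0.0000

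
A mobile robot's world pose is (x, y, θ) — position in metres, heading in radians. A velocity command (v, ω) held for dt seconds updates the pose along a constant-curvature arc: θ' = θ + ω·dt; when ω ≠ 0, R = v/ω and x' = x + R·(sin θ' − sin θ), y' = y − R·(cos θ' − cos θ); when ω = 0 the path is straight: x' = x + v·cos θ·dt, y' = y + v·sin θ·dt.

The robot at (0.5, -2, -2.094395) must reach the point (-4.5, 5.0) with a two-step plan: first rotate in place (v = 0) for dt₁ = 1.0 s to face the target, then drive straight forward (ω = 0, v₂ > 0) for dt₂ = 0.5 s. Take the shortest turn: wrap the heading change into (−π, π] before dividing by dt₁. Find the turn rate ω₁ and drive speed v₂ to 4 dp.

heading to target = atan2(5−-2, -4.5−0.5) = 2.1910
Δθ = wrap(2.1910 − -2.0944) = -1.9977; ω₁ = Δθ/dt₁ = -1.9977
distance = √((-4.5−0.5)² + (5−-2)²) = 8.6023; v₂ = distance/dt₂ = 17.2047

ω₁ = -1.9977, v₂ = 17.2047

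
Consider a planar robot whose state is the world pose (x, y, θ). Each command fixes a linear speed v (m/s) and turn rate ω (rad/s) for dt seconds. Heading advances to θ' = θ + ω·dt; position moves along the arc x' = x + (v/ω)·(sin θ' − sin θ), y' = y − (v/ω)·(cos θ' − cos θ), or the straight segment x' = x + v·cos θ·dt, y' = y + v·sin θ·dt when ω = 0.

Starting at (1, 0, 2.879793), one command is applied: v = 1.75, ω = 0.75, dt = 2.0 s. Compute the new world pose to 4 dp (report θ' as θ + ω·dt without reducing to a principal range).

(-1.8094, -1.4920, 4.3798)

θ' = 2.8798 + 0.75·2.0 = 4.3798
R = v/ω = 1.75/0.75 = 2.3333
x' = 1 + 2.3333·(sin 4.3798 − sin 2.8798) = -1.8094
y' = 0 − 2.3333·(cos 4.3798 − cos 2.8798) = -1.4920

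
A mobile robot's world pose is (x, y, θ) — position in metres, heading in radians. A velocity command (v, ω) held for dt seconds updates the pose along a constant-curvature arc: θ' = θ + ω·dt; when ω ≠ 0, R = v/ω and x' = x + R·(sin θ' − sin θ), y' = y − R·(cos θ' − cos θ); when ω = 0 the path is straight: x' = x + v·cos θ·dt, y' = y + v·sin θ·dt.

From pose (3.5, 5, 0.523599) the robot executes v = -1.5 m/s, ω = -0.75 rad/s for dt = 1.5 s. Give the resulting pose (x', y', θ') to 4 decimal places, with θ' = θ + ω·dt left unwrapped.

(1.3684, 5.0830, -0.6014)

θ' = 0.5236 + -0.75·1.5 = -0.6014
R = v/ω = -1.5/-0.75 = 2.0000
x' = 3.5 + 2.0000·(sin -0.6014 − sin 0.5236) = 1.3684
y' = 5 − 2.0000·(cos -0.6014 − cos 0.5236) = 5.0830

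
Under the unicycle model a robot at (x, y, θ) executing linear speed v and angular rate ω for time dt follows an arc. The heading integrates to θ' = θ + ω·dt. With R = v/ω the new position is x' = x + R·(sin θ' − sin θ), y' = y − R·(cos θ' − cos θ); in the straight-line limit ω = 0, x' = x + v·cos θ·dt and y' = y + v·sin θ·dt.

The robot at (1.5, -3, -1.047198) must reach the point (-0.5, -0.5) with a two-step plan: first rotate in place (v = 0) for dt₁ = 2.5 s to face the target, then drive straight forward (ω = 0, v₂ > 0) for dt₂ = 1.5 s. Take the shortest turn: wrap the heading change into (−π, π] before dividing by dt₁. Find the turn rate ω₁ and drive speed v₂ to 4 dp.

heading to target = atan2(-0.5−-3, -0.5−1.5) = 2.2455
Δθ = wrap(2.2455 − -1.0472) = -2.9905; ω₁ = Δθ/dt₁ = -1.1962
distance = √((-0.5−1.5)² + (-0.5−-3)²) = 3.2016; v₂ = distance/dt₂ = 2.1344

ω₁ = -1.1962, v₂ = 2.1344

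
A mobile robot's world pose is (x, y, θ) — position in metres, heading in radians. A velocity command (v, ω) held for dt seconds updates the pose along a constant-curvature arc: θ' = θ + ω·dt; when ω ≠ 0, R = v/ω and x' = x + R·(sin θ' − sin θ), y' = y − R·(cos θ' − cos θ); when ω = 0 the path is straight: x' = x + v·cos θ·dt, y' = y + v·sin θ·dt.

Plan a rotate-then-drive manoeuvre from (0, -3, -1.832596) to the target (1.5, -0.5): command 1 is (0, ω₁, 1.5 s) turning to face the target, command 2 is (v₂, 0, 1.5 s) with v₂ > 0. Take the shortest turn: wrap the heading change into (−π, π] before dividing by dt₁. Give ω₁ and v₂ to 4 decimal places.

heading to target = atan2(-0.5−-3, 1.5−0) = 1.0304
Δθ = wrap(1.0304 − -1.8326) = 2.8630; ω₁ = Δθ/dt₁ = 1.9086
distance = √((1.5−0)² + (-0.5−-3)²) = 2.9155; v₂ = distance/dt₂ = 1.9437

ω₁ = 1.9086, v₂ = 1.9437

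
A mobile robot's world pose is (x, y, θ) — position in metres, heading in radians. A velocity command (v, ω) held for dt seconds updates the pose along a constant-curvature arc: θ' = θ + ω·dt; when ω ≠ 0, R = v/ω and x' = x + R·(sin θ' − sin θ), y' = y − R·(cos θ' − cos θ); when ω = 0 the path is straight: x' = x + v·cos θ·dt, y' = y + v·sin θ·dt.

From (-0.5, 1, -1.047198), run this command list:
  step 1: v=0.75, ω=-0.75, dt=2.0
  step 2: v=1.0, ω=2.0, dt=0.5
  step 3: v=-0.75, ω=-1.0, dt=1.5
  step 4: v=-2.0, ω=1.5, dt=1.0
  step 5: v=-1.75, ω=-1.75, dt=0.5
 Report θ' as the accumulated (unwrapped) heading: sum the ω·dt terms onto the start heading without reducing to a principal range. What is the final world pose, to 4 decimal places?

step 1: θ'=-2.5472 (R=-1.0000) → pose (-0.8060, -0.3285, -2.5472)
step 2: θ'=-1.5472 (R=0.5000) → pose (-1.0259, -0.7545, -1.5472)
step 3: θ'=-3.0472 (R=0.7500) → pose (-0.3468, 0.0098, -3.0472)
step 4: θ'=-1.5472 (R=-1.3333) → pose (0.8605, 1.3687, -1.5472)
step 5: θ'=-2.4222 (R=1.0000) → pose (1.2013, 2.1445, -2.4222)

(1.2013, 2.1445, -2.4222)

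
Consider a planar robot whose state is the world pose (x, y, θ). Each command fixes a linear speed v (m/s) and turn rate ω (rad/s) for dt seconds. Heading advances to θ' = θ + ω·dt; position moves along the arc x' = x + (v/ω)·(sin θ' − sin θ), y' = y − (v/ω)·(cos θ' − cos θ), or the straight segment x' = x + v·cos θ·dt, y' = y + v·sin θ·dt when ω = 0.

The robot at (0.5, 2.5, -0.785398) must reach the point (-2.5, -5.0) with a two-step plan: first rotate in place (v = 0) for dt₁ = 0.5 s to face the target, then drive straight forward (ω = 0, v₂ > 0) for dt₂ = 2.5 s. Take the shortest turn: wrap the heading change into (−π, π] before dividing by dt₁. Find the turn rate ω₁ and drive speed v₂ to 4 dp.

ω₁ = -2.3318, v₂ = 3.2311

heading to target = atan2(-5−2.5, -2.5−0.5) = -1.9513
Δθ = wrap(-1.9513 − -0.7854) = -1.1659; ω₁ = Δθ/dt₁ = -2.3318
distance = √((-2.5−0.5)² + (-5−2.5)²) = 8.0777; v₂ = distance/dt₂ = 3.2311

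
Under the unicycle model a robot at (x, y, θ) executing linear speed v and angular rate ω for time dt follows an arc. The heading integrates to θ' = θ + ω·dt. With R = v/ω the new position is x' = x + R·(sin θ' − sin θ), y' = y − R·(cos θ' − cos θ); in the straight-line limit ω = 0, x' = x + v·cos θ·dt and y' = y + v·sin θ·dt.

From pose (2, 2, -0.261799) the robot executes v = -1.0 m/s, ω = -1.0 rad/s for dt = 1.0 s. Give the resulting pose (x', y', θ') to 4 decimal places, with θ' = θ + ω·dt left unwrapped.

(1.3062, 2.6618, -1.2618)

θ' = -0.2618 + -1.0·1.0 = -1.2618
R = v/ω = -1.0/-1.0 = 1.0000
x' = 2 + 1.0000·(sin -1.2618 − sin -0.2618) = 1.3062
y' = 2 − 1.0000·(cos -1.2618 − cos -0.2618) = 2.6618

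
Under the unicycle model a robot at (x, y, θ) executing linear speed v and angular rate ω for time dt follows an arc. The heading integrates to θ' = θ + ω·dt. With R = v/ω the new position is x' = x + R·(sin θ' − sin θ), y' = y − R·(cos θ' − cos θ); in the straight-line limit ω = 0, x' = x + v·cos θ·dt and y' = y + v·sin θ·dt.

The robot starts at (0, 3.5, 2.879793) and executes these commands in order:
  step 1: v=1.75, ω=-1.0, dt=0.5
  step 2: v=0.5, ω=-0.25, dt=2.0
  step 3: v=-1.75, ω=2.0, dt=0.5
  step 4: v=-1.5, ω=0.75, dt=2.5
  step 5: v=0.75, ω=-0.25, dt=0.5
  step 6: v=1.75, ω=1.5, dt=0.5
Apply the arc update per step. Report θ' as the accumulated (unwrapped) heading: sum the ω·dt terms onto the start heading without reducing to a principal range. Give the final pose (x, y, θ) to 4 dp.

step 1: θ'=2.3798 (R=-1.7500) → pose (-0.7550, 3.9241, 2.3798)
step 2: θ'=1.8798 (R=-2.0000) → pose (-1.2798, 4.7631, 1.8798)
step 3: θ'=2.8798 (R=-0.8750) → pose (-0.6727, 4.1840, 2.8798)
step 4: θ'=4.7548 (R=-2.0000) → pose (1.8431, 6.2006, 4.7548)
step 5: θ'=4.6298 (R=-3.0000) → pose (1.8356, 5.8259, 4.6298)
step 6: θ'=5.3798 (R=1.1667) → pose (2.0820, 5.0076, 5.3798)

(2.0820, 5.0076, 5.3798)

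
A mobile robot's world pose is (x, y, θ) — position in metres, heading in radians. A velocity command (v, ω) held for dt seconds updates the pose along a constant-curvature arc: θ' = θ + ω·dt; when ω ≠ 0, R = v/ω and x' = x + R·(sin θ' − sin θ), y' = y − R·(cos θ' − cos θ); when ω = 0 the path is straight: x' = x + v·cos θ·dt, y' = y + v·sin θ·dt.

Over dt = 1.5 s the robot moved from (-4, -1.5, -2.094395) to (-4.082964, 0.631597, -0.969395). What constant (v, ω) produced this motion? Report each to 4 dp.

Δθ = -0.969395 − -2.094395 = 1.125000
ω = Δθ/dt = 1.125000/1.5 = 0.7500
R = −Δy/(cos θ' − cos θ) = -2.0000
v = R·ω = -2.0000·0.7500 = -1.5000

v = -1.5000, ω = 0.7500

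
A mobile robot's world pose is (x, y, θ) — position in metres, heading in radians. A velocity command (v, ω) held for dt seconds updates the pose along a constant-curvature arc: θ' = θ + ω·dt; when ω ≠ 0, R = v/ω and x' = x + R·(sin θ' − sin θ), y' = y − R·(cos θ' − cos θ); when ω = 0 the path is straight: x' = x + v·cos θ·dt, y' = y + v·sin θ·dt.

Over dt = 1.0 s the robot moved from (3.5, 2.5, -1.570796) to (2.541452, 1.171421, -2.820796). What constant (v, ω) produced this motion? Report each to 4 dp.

Δθ = -2.820796 − -1.570796 = -1.250000
ω = Δθ/dt = -1.250000/1.0 = -1.2500
R = −Δy/(cos θ' − cos θ) = -1.4000
v = R·ω = -1.4000·-1.2500 = 1.7500

v = 1.7500, ω = -1.2500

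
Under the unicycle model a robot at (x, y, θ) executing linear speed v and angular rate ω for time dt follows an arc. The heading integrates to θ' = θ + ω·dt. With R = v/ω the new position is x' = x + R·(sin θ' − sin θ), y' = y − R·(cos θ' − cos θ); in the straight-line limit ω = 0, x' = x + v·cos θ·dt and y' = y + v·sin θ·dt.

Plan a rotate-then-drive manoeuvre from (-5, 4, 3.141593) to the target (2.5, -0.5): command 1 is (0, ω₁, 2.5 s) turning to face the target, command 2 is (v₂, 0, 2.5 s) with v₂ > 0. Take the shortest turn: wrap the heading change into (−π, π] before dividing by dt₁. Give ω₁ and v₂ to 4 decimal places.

heading to target = atan2(-0.5−4, 2.5−-5) = -0.5404
Δθ = wrap(-0.5404 − 3.1416) = 2.6012; ω₁ = Δθ/dt₁ = 1.0405
distance = √((2.5−-5)² + (-0.5−4)²) = 8.7464; v₂ = distance/dt₂ = 3.4986

ω₁ = 1.0405, v₂ = 3.4986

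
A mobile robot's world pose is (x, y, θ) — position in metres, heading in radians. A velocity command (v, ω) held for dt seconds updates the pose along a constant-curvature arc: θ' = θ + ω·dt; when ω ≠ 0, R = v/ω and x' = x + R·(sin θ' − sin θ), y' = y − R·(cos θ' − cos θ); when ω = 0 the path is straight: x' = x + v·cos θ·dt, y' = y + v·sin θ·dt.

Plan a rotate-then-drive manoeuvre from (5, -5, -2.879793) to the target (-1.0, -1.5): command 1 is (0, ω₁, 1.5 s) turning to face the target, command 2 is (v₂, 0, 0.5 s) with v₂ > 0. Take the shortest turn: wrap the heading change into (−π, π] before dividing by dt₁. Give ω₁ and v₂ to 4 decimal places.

ω₁ = -0.5266, v₂ = 13.8924

heading to target = atan2(-1.5−-5, -1−5) = 2.6135
Δθ = wrap(2.6135 − -2.8798) = -0.7899; ω₁ = Δθ/dt₁ = -0.5266
distance = √((-1−5)² + (-1.5−-5)²) = 6.9462; v₂ = distance/dt₂ = 13.8924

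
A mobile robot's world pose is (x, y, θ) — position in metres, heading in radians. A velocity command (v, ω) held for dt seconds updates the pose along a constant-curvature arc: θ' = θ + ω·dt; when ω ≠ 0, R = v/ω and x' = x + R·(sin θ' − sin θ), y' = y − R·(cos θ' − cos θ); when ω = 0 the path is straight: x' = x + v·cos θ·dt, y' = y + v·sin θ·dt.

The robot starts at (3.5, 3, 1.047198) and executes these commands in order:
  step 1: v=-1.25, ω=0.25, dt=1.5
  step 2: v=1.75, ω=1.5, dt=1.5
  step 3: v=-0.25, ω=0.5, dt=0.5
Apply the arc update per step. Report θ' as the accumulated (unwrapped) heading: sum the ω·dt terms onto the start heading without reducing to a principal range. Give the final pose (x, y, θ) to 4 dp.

step 1: θ'=1.4222 (R=-5.0000) → pose (2.8852, 1.2403, 1.4222)
step 2: θ'=3.6722 (R=1.1667) → pose (1.1410, 2.4192, 3.6722)
step 3: θ'=3.9222 (R=-0.5000) → pose (1.2398, 2.4952, 3.9222)

(1.2398, 2.4952, 3.9222)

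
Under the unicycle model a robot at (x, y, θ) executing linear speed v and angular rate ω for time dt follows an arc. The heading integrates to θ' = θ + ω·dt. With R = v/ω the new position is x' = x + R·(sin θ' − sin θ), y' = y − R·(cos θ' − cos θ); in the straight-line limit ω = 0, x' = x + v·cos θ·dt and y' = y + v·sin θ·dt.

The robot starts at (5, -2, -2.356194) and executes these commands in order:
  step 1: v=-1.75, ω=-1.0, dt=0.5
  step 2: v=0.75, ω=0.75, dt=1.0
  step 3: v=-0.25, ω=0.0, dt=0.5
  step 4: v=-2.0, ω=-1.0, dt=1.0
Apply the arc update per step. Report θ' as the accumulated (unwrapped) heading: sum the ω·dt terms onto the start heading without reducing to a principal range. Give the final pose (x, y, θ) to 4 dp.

(6.8793, -0.9217, -3.1062)

step 1: θ'=-2.8562 (R=1.7500) → pose (5.7447, -1.5582, -2.8562)
step 2: θ'=-2.1062 (R=1.0000) → pose (5.1662, -2.0076, -2.1062)
step 3: θ'=-2.1062 (straight) → pose (5.2300, -1.9001, -2.1062)
step 4: θ'=-3.1062 (R=2.0000) → pose (6.8793, -0.9217, -3.1062)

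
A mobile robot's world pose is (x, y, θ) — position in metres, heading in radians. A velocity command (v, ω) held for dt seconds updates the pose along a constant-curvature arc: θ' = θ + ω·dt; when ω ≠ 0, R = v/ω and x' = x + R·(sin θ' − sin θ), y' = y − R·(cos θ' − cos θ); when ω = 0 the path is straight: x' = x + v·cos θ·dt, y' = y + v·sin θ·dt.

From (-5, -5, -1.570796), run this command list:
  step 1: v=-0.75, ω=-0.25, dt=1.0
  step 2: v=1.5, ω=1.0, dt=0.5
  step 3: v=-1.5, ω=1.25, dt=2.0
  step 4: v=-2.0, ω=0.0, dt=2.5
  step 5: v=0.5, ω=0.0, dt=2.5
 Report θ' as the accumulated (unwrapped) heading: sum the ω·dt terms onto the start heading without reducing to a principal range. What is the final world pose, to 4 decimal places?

(-8.6098, -8.3050, 1.1792)

step 1: θ'=-1.8208 (R=3.0000) → pose (-4.9067, -4.2578, -1.8208)
step 2: θ'=-1.3208 (R=1.5000) → pose (-4.9067, -5.0000, -1.3208)
step 3: θ'=1.1792 (R=-1.2000) → pose (-7.1786, -4.8389, 1.1792)
step 4: θ'=1.1792 (straight) → pose (-9.0869, -9.4604, 1.1792)
step 5: θ'=1.1792 (straight) → pose (-8.6098, -8.3050, 1.1792)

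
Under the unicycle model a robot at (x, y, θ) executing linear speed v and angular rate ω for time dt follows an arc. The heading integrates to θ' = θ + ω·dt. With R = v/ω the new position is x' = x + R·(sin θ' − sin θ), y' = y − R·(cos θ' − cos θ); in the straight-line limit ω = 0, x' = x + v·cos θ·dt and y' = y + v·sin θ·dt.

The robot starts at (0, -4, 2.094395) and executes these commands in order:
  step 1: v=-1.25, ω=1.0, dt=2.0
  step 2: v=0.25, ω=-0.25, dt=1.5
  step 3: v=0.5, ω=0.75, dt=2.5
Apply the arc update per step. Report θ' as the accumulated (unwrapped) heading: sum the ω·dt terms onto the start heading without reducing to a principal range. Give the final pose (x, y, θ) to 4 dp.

(1.7729, -5.4306, 5.5944)

step 1: θ'=4.0944 (R=-1.2500) → pose (2.1013, -4.0993, 4.0944)
step 2: θ'=3.7194 (R=-1.0000) → pose (1.8325, -4.3575, 3.7194)
step 3: θ'=5.5944 (R=0.6667) → pose (1.7729, -5.4306, 5.5944)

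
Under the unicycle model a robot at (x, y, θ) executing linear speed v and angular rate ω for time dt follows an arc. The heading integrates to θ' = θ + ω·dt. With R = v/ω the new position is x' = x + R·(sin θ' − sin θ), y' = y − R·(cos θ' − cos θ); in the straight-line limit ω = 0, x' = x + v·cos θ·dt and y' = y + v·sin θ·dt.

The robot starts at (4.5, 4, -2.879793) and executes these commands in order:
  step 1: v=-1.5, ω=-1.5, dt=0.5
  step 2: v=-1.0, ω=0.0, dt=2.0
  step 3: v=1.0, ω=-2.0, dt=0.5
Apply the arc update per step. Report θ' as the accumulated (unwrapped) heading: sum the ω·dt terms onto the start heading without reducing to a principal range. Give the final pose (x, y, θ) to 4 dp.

(6.7304, 3.3795, -4.6298)

step 1: θ'=-3.6298 (R=1.0000) → pose (5.2279, 3.9173, -3.6298)
step 2: θ'=-3.6298 (straight) → pose (6.9942, 2.9792, -3.6298)
step 3: θ'=-4.6298 (R=-0.5000) → pose (6.7304, 3.3795, -4.6298)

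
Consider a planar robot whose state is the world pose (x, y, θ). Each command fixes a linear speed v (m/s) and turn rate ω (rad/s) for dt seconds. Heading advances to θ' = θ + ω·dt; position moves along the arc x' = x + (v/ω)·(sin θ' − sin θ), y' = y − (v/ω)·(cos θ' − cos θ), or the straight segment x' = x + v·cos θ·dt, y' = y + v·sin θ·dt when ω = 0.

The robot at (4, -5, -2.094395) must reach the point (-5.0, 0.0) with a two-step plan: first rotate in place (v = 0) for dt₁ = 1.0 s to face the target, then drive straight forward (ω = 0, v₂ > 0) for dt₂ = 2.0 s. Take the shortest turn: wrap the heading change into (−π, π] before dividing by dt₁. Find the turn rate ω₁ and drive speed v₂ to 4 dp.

ω₁ = -1.5543, v₂ = 5.1478

heading to target = atan2(0−-5, -5−4) = 2.6345
Δθ = wrap(2.6345 − -2.0944) = -1.5543; ω₁ = Δθ/dt₁ = -1.5543
distance = √((-5−4)² + (0−-5)²) = 10.2956; v₂ = distance/dt₂ = 5.1478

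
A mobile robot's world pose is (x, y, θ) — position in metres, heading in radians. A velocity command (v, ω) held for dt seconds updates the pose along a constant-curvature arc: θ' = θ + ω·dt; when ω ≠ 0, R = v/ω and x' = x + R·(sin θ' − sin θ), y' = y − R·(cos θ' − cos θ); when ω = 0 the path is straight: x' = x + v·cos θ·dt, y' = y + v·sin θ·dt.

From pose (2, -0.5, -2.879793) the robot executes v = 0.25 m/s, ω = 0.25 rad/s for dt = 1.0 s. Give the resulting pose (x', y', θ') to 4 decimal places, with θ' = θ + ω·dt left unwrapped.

θ' = -2.8798 + 0.25·1.0 = -2.6298
R = v/ω = 0.25/0.25 = 1.0000
x' = 2 + 1.0000·(sin -2.6298 − sin -2.8798) = 1.7691
y' = -0.5 − 1.0000·(cos -2.6298 − cos -2.8798) = -0.5941

(1.7691, -0.5941, -2.6298)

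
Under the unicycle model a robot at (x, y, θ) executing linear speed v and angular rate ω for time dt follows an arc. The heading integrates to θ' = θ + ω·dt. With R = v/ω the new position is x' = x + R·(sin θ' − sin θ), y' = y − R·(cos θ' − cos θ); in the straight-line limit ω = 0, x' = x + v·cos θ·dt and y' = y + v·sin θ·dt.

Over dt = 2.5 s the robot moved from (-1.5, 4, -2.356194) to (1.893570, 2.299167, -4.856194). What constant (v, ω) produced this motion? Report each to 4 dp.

Δθ = -4.856194 − -2.356194 = -2.500000
ω = Δθ/dt = -2.500000/2.5 = -1.0000
R = Δx/(sin θ' − sin θ) = 2.0000
v = R·ω = 2.0000·-1.0000 = -2.0000

v = -2.0000, ω = -1.0000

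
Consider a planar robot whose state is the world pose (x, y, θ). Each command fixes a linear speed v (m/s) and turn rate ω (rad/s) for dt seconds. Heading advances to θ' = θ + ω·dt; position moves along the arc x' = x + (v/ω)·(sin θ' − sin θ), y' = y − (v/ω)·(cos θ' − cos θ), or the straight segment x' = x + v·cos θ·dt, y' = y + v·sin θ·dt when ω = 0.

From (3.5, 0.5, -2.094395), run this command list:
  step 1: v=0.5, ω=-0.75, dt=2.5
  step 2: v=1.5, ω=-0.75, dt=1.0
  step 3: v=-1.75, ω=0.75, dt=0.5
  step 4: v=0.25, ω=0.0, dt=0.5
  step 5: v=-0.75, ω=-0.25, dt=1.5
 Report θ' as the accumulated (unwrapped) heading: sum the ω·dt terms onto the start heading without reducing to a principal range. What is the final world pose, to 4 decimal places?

(2.2166, -0.0900, -4.7194)

step 1: θ'=-3.9694 (R=-0.6667) → pose (2.4317, 0.3823, -3.9694)
step 2: θ'=-4.7194 (R=-2.0000) → pose (1.9046, 1.7493, -4.7194)
step 3: θ'=-4.3444 (R=-2.3333) → pose (2.0608, 0.8936, -4.3444)
step 4: θ'=-4.3444 (straight) → pose (2.0158, 1.0102, -4.3444)
step 5: θ'=-4.7194 (R=3.0000) → pose (2.2166, -0.0900, -4.7194)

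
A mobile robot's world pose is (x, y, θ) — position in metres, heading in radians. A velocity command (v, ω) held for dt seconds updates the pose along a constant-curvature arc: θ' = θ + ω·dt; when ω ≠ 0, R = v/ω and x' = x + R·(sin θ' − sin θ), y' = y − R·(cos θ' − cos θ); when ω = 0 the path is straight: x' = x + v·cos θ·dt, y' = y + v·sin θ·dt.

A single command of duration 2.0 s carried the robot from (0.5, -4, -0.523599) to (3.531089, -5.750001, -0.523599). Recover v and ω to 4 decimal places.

v = 1.7500, ω = 0.0000

Δθ = -0.523599 − -0.523599 = 0.000000
ω = Δθ/dt = 0.000000/2.0 = 0.0000
ω = 0 → v = (Δx·cos θ + Δy·sin θ)/dt = 1.7500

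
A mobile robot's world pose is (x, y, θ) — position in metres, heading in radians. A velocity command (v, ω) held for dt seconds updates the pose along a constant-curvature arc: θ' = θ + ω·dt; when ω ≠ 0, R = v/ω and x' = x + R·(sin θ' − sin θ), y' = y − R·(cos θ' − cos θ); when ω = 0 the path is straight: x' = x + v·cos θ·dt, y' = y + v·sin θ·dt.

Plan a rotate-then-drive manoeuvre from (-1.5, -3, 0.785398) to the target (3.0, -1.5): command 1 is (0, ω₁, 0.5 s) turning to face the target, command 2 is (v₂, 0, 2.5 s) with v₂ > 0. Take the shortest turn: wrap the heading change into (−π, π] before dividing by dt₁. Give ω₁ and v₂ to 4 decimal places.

heading to target = atan2(-1.5−-3, 3−-1.5) = 0.3218
Δθ = wrap(0.3218 − 0.7854) = -0.4636; ω₁ = Δθ/dt₁ = -0.9273
distance = √((3−-1.5)² + (-1.5−-3)²) = 4.7434; v₂ = distance/dt₂ = 1.8974

ω₁ = -0.9273, v₂ = 1.8974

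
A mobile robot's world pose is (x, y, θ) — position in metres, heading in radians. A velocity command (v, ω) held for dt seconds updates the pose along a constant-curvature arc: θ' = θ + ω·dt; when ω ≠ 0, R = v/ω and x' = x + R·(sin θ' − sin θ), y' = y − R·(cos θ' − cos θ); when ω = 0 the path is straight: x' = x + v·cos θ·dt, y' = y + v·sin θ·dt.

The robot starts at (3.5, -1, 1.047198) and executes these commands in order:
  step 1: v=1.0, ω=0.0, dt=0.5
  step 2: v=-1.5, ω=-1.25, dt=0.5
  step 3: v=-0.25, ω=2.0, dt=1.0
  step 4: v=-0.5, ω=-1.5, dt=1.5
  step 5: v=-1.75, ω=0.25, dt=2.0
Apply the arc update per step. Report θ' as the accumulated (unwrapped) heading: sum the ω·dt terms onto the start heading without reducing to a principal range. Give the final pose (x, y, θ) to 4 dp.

(-0.1507, -3.2681, 0.6722)

step 1: θ'=1.0472 (straight) → pose (3.7500, -0.5670, 1.0472)
step 2: θ'=0.4222 (R=1.2000) → pose (3.2025, -1.0616, 0.4222)
step 3: θ'=2.4222 (R=-0.1250) → pose (3.1713, -1.2697, 2.4222)
step 4: θ'=0.1722 (R=0.3333) → pose (3.0088, -1.8488, 0.1722)
step 5: θ'=0.6722 (R=-7.0000) → pose (-0.1507, -3.2681, 0.6722)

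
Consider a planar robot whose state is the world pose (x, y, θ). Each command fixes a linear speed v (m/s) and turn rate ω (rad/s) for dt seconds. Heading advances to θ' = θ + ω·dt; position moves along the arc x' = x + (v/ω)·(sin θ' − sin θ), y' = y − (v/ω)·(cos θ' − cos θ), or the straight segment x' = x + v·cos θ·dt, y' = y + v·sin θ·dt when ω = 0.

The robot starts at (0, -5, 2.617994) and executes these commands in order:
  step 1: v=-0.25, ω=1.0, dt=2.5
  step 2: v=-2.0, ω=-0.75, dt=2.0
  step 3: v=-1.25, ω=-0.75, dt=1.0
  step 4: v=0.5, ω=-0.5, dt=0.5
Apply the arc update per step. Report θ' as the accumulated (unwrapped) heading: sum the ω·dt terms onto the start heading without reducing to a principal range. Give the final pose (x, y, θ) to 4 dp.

step 1: θ'=5.1180 (R=-0.2500) → pose (0.3547, -4.6848, 5.1180)
step 2: θ'=3.6180 (R=2.6667) → pose (1.5821, -1.2629, 3.6180)
step 3: θ'=2.8680 (R=1.6667) → pose (2.7968, -1.1393, 2.8680)
step 4: θ'=2.6180 (R=-1.0000) → pose (2.5670, -1.0425, 2.6180)

(2.5670, -1.0425, 2.6180)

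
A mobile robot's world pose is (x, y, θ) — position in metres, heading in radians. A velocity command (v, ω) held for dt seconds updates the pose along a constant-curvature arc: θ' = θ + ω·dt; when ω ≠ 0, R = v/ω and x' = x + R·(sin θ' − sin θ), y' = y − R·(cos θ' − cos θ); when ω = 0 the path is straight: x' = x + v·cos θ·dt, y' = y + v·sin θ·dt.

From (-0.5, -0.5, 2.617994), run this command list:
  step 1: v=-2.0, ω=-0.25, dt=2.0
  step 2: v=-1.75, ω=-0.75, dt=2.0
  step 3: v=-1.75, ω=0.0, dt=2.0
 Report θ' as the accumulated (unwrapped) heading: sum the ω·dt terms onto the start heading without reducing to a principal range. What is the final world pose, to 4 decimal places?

step 1: θ'=2.1180 (R=8.0000) → pose (2.3319, -3.2658, 2.1180)
step 2: θ'=0.6180 (R=2.3333) → pose (1.6912, -6.3816, 0.6180)
step 3: θ'=0.6180 (straight) → pose (-1.1615, -8.4095, 0.6180)

(-1.1615, -8.4095, 0.6180)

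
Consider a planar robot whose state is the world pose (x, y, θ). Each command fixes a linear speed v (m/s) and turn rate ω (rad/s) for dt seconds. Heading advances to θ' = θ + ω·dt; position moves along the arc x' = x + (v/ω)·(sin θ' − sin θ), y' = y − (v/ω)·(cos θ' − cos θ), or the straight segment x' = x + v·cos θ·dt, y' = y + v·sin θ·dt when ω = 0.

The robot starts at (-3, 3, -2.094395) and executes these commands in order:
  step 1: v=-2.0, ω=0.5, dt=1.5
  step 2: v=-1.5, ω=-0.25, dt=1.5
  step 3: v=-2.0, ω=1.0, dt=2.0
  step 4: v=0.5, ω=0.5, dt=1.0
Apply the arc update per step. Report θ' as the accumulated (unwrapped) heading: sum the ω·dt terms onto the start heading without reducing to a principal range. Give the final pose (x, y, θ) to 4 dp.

step 1: θ'=-1.3444 (R=-4.0000) → pose (-2.5662, 5.8979, -1.3444)
step 2: θ'=-1.7194 (R=6.0000) → pose (-2.6532, 8.1330, -1.7194)
step 3: θ'=0.2806 (R=-2.0000) → pose (-5.1850, 10.3509, 0.2806)
step 4: θ'=0.7806 (R=1.0000) → pose (-4.7582, 10.6013, 0.7806)

(-4.7582, 10.6013, 0.7806)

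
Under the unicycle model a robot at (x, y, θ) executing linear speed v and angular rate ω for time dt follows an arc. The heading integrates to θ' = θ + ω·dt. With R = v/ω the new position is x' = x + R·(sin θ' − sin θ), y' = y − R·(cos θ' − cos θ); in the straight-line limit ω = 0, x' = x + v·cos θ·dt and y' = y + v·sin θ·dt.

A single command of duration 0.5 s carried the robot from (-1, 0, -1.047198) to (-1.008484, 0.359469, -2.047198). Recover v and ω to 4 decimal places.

Δθ = -2.047198 − -1.047198 = -1.000000
ω = Δθ/dt = -1.000000/0.5 = -2.0000
R = −Δy/(cos θ' − cos θ) = 0.3750
v = R·ω = 0.3750·-2.0000 = -0.7500

v = -0.7500, ω = -2.0000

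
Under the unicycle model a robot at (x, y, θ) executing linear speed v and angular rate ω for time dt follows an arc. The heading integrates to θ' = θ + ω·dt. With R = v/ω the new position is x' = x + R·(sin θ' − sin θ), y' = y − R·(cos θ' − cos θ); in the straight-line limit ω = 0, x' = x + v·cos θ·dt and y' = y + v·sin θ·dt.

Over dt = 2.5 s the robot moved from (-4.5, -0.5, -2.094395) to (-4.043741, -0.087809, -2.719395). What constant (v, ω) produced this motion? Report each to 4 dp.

v = -0.2500, ω = -0.2500

Δθ = -2.719395 − -2.094395 = -0.625000
ω = Δθ/dt = -0.625000/2.5 = -0.2500
R = Δx/(sin θ' − sin θ) = 1.0000
v = R·ω = 1.0000·-0.2500 = -0.2500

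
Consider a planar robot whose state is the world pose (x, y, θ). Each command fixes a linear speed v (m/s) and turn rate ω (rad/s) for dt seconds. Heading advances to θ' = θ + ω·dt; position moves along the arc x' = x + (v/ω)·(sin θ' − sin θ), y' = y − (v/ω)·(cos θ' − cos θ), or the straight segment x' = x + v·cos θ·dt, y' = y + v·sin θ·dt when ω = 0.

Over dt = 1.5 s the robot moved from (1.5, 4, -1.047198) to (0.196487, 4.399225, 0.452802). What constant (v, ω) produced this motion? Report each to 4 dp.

Δθ = 0.452802 − -1.047198 = 1.500000
ω = Δθ/dt = 1.500000/1.5 = 1.0000
R = Δx/(sin θ' − sin θ) = -1.0000
v = R·ω = -1.0000·1.0000 = -1.0000

v = -1.0000, ω = 1.0000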